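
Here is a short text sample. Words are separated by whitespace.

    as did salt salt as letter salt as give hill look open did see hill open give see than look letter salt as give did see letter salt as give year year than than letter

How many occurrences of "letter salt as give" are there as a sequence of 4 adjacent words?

3

Scanning the 32 overlapping 4-gram windows for "letter salt as give":
  position 6–9: letter salt as give
  position 21–24: letter salt as give
  position 27–30: letter salt as give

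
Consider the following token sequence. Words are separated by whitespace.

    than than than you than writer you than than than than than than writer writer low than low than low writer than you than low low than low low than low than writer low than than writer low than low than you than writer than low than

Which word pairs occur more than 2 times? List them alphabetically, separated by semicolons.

Bigram counts meeting the condition (more than 2 times):
  low than: 9
  than low: 7
  than than: 8
  than writer: 5
  than you: 3
  writer low: 3
  you than: 4

low than; than low; than than; than writer; than you; writer low; you than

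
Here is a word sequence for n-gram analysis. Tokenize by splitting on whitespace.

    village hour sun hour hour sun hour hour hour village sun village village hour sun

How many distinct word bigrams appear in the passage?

8

15 tokens → 14 bigram windows in total.
Repeated bigrams (each contributes count−1 duplicates):
  hour hour: 3
  hour sun: 3
  sun hour: 2
  village hour: 2
6 duplicate windows → 14 − 6 = 8 distinct.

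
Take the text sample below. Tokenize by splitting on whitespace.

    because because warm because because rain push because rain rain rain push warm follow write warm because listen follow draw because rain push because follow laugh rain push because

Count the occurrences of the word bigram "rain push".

4

Scanning the 28 overlapping bigram windows for "rain push":
  position 6–7: rain push
  position 11–12: rain push
  position 22–23: rain push
  position 27–28: rain push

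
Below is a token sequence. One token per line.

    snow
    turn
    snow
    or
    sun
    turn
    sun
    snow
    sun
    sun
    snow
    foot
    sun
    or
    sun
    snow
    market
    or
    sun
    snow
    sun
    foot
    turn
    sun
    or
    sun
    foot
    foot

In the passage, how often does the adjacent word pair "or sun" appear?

4

Scanning the 27 overlapping bigram windows for "or sun":
  position 4–5: or sun
  position 14–15: or sun
  position 18–19: or sun
  position 25–26: or sun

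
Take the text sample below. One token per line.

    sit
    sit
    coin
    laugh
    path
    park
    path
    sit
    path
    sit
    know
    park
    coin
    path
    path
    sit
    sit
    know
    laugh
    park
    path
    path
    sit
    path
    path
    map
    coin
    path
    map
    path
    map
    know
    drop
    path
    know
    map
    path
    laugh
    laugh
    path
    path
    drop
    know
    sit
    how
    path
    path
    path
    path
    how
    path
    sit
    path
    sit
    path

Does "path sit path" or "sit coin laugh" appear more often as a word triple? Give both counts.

"path sit path": 4 occurrences
"sit coin laugh": 1 occurrence

"path sit path" (4 vs 1)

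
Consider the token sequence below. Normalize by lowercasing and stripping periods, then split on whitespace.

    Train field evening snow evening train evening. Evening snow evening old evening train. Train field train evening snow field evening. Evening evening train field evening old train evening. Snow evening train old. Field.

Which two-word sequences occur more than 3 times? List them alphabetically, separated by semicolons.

evening snow; evening train

Bigram counts meeting the condition (more than 3 times):
  evening snow: 4
  evening train: 4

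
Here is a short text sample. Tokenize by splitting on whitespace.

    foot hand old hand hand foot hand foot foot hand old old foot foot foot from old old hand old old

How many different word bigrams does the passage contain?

21 tokens → 20 bigram windows in total.
Repeated bigrams (each contributes count−1 duplicates):
  foot foot: 3
  foot hand: 3
  hand old: 3
  old old: 3
  hand foot: 2
  old hand: 2
10 duplicate windows → 20 − 10 = 10 distinct.

10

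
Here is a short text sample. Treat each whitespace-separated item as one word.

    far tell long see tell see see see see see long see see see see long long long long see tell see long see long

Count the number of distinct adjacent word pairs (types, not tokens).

25 tokens → 24 bigram windows in total.
Repeated bigrams (each contributes count−1 duplicates):
  see see: 7
  long see: 4
  see long: 4
  long long: 3
  see tell: 2
  tell see: 2
16 duplicate windows → 24 − 16 = 8 distinct.

8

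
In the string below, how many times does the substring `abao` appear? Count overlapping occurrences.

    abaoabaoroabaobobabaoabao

5

Sliding a length-4 window over the 25 characters (22 positions):
  position 1–4: abao
  position 5–8: abao
  position 11–14: abao
  position 18–21: abao
  position 22–25: abao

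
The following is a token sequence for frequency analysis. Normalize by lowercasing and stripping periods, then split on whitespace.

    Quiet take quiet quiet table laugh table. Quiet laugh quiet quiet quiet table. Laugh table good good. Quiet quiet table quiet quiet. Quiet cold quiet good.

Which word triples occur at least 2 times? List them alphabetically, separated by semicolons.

Trigram counts meeting the condition (at least 2 times):
  quiet quiet quiet: 2
  quiet quiet table: 3
  quiet table laugh: 2
  table laugh table: 2

quiet quiet quiet; quiet quiet table; quiet table laugh; table laugh table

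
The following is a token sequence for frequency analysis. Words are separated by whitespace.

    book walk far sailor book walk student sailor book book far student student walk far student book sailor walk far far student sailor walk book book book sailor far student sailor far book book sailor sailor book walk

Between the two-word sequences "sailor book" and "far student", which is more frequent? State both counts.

"far student" (4 vs 3)

"sailor book": 3 occurrences
"far student": 4 occurrences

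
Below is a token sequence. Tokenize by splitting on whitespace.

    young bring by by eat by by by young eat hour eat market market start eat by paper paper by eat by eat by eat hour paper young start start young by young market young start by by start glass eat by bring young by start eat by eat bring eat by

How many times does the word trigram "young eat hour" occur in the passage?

Scanning the 50 overlapping trigram windows for "young eat hour":
  position 9–11: young eat hour

1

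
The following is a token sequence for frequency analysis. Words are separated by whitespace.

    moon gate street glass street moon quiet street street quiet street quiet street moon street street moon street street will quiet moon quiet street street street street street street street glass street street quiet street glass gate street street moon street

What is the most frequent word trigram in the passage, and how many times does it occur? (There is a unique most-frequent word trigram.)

Trigram frequencies (highest first):
  street street street: 5
  street quiet street: 3
  street moon street: 3
  street glass street: 2
  moon quiet street: 2
  quiet street street: 2
  … (19 more, each ≤ 2)

"street street street", 5 times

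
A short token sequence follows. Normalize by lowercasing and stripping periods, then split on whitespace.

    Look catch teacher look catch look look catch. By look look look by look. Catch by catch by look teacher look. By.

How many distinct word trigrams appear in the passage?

18

22 tokens → 20 trigram windows in total.
Repeated trigrams (each contributes count−1 duplicates):
  catch by look: 2
  look catch by: 2
2 duplicate windows → 20 − 2 = 18 distinct.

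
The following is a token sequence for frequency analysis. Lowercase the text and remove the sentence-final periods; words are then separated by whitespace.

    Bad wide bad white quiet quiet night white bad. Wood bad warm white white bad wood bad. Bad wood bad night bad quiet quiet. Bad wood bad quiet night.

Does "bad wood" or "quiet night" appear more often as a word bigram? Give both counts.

"bad wood" (4 vs 2)

"bad wood": 4 occurrences
"quiet night": 2 occurrences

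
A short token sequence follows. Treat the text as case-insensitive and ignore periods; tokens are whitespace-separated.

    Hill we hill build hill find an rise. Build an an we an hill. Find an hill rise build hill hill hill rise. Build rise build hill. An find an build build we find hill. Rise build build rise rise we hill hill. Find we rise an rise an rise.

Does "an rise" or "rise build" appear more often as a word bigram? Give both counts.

"rise build" (5 vs 3)

"an rise": 3 occurrences
"rise build": 5 occurrences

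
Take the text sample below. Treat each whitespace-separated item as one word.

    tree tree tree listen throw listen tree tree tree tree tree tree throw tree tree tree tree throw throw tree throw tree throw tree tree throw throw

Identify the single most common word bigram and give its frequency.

"tree tree", 11 times

Bigram frequencies (highest first):
  tree tree: 11
  tree throw: 5
  throw tree: 4
  throw throw: 2
  tree listen: 1
  listen throw: 1
  … (2 more, each ≤ 1)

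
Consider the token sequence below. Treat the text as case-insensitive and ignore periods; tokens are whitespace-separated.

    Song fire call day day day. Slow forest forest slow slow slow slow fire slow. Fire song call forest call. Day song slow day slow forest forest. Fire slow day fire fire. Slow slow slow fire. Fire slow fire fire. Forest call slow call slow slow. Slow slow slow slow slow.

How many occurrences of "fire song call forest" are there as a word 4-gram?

1

Scanning the 48 overlapping 4-gram windows for "fire song call forest":
  position 16–19: fire song call forest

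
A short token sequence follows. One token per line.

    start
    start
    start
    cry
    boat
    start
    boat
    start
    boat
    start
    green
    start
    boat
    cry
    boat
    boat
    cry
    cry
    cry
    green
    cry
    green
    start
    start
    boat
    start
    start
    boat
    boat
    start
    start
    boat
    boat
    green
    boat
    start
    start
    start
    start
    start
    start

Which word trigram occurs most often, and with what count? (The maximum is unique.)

"start start start", 5 times

Trigram frequencies (highest first):
  start start start: 5
  start boat start: 3
  start start boat: 3
  boat start start: 3
  boat start boat: 2
  start boat boat: 2
  … (21 more, each ≤ 1)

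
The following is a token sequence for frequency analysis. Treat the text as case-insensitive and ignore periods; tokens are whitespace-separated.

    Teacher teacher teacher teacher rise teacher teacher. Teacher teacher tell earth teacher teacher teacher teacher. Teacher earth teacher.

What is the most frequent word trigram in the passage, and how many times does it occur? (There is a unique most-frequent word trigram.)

"teacher teacher teacher", 7 times

Trigram frequencies (highest first):
  teacher teacher teacher: 7
  teacher teacher rise: 1
  teacher rise teacher: 1
  rise teacher teacher: 1
  teacher teacher tell: 1
  teacher tell earth: 1
  … (4 more, each ≤ 1)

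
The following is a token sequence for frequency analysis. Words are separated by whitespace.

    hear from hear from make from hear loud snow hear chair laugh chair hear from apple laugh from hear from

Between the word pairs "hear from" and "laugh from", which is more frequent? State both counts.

"hear from": 4 occurrences
"laugh from": 1 occurrence

"hear from" (4 vs 1)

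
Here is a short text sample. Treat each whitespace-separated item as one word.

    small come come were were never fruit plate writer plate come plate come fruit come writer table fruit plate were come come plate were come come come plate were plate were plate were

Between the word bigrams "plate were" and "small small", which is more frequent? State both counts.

"plate were" (5 vs 0)

"plate were": 5 occurrences
"small small": 0 occurrences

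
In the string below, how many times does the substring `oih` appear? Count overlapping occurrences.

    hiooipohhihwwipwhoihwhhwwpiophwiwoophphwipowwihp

Sliding a length-3 window over the 48 characters (46 positions):
  position 18–20: oih

1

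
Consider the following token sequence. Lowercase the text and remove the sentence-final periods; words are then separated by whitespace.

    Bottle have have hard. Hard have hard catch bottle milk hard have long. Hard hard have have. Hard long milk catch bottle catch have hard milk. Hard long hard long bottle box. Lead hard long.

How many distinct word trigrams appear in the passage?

31

35 tokens → 33 trigram windows in total.
Repeated trigrams (each contributes count−1 duplicates):
  hard hard have: 2
  have have hard: 2
2 duplicate windows → 33 − 2 = 31 distinct.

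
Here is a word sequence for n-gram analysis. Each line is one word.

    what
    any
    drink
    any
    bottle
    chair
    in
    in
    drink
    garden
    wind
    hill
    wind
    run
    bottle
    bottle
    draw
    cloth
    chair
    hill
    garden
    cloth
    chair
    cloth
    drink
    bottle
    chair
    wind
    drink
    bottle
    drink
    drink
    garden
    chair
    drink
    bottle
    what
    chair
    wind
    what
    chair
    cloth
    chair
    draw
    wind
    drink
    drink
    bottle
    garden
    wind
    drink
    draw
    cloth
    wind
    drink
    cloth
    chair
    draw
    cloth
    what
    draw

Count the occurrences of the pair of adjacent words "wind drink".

Scanning the 60 overlapping bigram windows for "wind drink":
  position 28–29: wind drink
  position 45–46: wind drink
  position 50–51: wind drink
  position 54–55: wind drink

4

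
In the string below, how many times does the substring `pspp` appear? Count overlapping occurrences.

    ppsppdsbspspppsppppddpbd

Sliding a length-4 window over the 24 characters (21 positions):
  position 2–5: pspp
  position 10–13: pspp
  position 14–17: pspp

3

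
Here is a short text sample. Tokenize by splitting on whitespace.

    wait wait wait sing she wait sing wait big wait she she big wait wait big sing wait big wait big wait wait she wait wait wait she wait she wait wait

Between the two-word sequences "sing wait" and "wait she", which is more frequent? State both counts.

"wait she" (4 vs 2)

"sing wait": 2 occurrences
"wait she": 4 occurrences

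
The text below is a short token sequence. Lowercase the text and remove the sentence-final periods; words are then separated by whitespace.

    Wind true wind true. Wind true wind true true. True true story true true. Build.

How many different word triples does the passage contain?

8

15 tokens → 13 trigram windows in total.
Repeated trigrams (each contributes count−1 duplicates):
  true wind true: 3
  wind true wind: 3
  true true true: 2
5 duplicate windows → 13 − 5 = 8 distinct.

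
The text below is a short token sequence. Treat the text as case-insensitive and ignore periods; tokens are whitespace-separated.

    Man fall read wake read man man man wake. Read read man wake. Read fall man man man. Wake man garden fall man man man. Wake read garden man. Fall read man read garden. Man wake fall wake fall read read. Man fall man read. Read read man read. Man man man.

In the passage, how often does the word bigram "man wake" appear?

Scanning the 51 overlapping bigram windows for "man wake":
  position 8–9: man wake
  position 12–13: man wake
  position 18–19: man wake
  position 25–26: man wake
  position 35–36: man wake

5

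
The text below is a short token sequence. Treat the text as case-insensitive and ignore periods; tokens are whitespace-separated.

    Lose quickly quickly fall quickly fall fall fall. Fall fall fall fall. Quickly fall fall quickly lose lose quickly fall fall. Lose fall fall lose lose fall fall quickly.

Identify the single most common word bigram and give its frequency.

Bigram frequencies (highest first):
  fall fall: 10
  quickly fall: 4
  fall quickly: 4
  lose quickly: 2
  lose lose: 2
  fall lose: 2
  … (3 more, each ≤ 2)

"fall fall", 10 times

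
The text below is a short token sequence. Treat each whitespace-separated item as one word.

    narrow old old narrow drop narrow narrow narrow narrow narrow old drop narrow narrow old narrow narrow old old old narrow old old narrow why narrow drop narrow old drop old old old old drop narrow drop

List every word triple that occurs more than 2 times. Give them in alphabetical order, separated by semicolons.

Trigram counts meeting the condition (more than 2 times):
  narrow narrow narrow: 3
  narrow narrow old: 3
  narrow old old: 3
  old old narrow: 3
  old old old: 3

narrow narrow narrow; narrow narrow old; narrow old old; old old narrow; old old old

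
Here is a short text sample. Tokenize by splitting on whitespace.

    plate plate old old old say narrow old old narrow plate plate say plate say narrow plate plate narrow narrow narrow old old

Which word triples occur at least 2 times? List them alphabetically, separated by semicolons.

Trigram counts meeting the condition (at least 2 times):
  narrow old old: 2
  narrow plate plate: 2

narrow old old; narrow plate plate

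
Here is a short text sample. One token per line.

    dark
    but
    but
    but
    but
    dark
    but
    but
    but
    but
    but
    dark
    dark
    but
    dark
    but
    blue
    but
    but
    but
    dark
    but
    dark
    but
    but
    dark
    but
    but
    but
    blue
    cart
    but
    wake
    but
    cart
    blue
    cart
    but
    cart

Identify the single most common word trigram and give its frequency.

"but but but", 7 times

Trigram frequencies (highest first):
  but but but: 7
  but dark but: 5
  dark but but: 4
  but but dark: 4
  dark but dark: 2
  blue cart but: 2
  … (13 more, each ≤ 1)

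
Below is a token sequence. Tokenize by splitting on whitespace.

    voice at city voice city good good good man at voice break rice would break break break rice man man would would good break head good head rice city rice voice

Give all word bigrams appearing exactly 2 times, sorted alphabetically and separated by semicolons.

Bigram counts meeting the condition (exactly 2 times):
  break break: 2
  break rice: 2
  good good: 2

break break; break rice; good good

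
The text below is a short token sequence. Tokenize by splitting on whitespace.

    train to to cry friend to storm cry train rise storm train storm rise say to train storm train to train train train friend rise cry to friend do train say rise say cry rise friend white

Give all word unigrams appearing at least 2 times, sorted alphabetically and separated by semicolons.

Unigram counts meeting the condition (at least 2 times):
  cry: 4
  friend: 4
  rise: 5
  say: 3
  storm: 4
  to: 6
  train: 9

cry; friend; rise; say; storm; to; train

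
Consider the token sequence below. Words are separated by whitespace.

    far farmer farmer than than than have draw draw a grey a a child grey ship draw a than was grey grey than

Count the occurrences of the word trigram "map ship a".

0

Scanning the 21 overlapping trigram windows for "map ship a":
  (none found)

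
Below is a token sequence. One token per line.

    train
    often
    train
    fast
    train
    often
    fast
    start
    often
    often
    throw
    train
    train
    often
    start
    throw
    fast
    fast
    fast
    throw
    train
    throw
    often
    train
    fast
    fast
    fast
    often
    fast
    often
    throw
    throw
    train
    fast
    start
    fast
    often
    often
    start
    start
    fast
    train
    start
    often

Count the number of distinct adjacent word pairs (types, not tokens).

44 tokens → 43 bigram windows in total.
Repeated bigrams (each contributes count−1 duplicates):
  fast fast: 4
  fast often: 3
  throw train: 3
  train fast: 3
  train often: 3
  fast start: 2
  fast train: 2
  often fast: 2
  … (6 more repeated)
20 duplicate windows → 43 − 20 = 23 distinct.

23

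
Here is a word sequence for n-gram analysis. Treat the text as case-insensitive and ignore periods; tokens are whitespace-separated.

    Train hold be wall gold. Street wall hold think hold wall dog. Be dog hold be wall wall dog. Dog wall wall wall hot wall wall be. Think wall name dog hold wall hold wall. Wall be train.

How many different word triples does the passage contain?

38 tokens → 36 trigram windows in total.
Repeated trigrams (each contributes count−1 duplicates):
  hold be wall: 2
  wall wall be: 2
2 duplicate windows → 36 − 2 = 34 distinct.

34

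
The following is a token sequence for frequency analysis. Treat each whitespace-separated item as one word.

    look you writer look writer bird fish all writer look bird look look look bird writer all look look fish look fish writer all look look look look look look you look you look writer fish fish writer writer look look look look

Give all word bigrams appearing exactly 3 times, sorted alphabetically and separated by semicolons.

Bigram counts meeting the condition (exactly 3 times):
  look you: 3
  writer look: 3

look you; writer look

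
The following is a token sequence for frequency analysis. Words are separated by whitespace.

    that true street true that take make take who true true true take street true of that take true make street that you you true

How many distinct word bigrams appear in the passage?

25 tokens → 24 bigram windows in total.
Repeated bigrams (each contributes count−1 duplicates):
  street true: 2
  that take: 2
  true true: 2
3 duplicate windows → 24 − 3 = 21 distinct.

21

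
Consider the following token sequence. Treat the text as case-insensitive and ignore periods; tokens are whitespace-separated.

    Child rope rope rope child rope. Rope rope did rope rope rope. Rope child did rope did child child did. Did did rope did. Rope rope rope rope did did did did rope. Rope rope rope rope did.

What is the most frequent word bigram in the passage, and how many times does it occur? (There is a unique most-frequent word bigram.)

"rope rope", 14 times

Bigram frequencies (highest first):
  rope rope: 14
  rope did: 5
  did rope: 5
  did did: 5
  child rope: 2
  rope child: 2
  … (3 more, each ≤ 2)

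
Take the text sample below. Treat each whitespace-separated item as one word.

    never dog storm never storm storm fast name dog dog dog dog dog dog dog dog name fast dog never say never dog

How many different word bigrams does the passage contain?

15

23 tokens → 22 bigram windows in total.
Repeated bigrams (each contributes count−1 duplicates):
  dog dog: 7
  never dog: 2
7 duplicate windows → 22 − 7 = 15 distinct.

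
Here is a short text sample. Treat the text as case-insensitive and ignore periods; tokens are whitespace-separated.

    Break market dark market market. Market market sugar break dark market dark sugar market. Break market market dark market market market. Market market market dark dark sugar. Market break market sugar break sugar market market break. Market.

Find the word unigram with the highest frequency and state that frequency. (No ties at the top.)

Unigram frequencies (highest first):
  market: 20
  break: 6
  dark: 6
  sugar: 5

"market", 20 times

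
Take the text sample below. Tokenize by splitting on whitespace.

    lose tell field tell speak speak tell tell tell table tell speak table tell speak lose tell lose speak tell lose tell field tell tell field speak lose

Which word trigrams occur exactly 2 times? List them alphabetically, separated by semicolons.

Trigram counts meeting the condition (exactly 2 times):
  lose tell field: 2
  table tell speak: 2
  tell field tell: 2

lose tell field; table tell speak; tell field tell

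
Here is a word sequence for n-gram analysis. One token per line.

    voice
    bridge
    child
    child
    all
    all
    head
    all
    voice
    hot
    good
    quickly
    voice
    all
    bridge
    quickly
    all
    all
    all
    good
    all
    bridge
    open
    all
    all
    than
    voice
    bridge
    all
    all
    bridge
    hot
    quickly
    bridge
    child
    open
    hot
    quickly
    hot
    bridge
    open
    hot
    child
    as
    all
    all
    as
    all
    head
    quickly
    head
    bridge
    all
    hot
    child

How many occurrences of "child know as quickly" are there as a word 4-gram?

0

Scanning the 52 overlapping 4-gram windows for "child know as quickly":
  (none found)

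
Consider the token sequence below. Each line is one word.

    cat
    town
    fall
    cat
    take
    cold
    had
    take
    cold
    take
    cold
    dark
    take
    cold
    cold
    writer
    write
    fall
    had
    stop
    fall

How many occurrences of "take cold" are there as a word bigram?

4

Scanning the 20 overlapping bigram windows for "take cold":
  position 5–6: take cold
  position 8–9: take cold
  position 10–11: take cold
  position 13–14: take cold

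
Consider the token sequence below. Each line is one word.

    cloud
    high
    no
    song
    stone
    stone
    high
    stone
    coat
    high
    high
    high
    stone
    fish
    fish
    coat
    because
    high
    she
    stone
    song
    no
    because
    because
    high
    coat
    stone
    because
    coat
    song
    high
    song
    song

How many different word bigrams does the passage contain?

29

33 tokens → 32 bigram windows in total.
Repeated bigrams (each contributes count−1 duplicates):
  because high: 2
  high high: 2
  high stone: 2
3 duplicate windows → 32 − 3 = 29 distinct.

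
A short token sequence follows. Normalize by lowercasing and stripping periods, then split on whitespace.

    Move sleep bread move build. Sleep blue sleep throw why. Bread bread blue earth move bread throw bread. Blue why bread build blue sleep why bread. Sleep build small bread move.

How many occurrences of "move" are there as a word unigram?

4

Scanning the 31 tokens for "move":
  position 1: move
  position 4: move
  position 15: move
  position 31: move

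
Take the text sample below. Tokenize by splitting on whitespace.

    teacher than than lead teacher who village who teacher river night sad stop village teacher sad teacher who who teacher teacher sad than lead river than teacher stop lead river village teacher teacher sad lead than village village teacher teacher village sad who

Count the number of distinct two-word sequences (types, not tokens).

43 tokens → 42 bigram windows in total.
Repeated bigrams (each contributes count−1 duplicates):
  teacher sad: 3
  teacher teacher: 3
  village teacher: 3
  lead river: 2
  teacher who: 2
  than lead: 2
  who teacher: 2
10 duplicate windows → 42 − 10 = 32 distinct.

32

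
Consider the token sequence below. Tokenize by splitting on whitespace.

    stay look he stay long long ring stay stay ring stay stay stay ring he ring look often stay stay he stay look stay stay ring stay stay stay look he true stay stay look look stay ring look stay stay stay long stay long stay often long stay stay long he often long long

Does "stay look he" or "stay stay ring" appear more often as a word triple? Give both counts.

"stay stay ring" (3 vs 2)

"stay look he": 2 occurrences
"stay stay ring": 3 occurrences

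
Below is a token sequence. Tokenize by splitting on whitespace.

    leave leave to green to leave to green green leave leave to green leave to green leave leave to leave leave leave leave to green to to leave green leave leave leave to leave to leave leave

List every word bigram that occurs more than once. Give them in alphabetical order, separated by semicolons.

green leave; green to; leave leave; leave to; to green; to leave

Bigram counts meeting the condition (more than once):
  green leave: 4
  green to: 2
  leave leave: 9
  leave to: 8
  to green: 5
  to leave: 5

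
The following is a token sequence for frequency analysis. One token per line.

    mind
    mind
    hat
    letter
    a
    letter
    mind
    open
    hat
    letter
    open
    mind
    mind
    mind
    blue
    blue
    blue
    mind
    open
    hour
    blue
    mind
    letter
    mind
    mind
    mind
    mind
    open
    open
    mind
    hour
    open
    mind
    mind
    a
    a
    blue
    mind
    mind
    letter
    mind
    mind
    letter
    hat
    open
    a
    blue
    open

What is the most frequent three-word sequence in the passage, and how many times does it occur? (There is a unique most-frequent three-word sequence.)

"mind mind mind", 3 times

Trigram frequencies (highest first):
  mind mind mind: 3
  open mind mind: 2
  mind letter mind: 2
  letter mind mind: 2
  mind mind letter: 2
  mind mind hat: 1
  … (34 more, each ≤ 1)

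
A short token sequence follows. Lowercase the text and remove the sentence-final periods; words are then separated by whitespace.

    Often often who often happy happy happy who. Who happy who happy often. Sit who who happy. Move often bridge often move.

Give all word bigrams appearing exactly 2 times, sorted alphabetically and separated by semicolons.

happy happy; happy who; who who

Bigram counts meeting the condition (exactly 2 times):
  happy happy: 2
  happy who: 2
  who who: 2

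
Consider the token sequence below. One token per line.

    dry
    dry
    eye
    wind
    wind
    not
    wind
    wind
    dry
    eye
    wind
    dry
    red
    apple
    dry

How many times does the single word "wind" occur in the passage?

Scanning the 15 tokens for "wind":
  position 4: wind
  position 5: wind
  position 7: wind
  position 8: wind
  position 11: wind

5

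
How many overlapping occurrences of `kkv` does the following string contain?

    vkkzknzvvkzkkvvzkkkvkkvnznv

Sliding a length-3 window over the 27 characters (25 positions):
  position 12–14: kkv
  position 18–20: kkv
  position 21–23: kkv

3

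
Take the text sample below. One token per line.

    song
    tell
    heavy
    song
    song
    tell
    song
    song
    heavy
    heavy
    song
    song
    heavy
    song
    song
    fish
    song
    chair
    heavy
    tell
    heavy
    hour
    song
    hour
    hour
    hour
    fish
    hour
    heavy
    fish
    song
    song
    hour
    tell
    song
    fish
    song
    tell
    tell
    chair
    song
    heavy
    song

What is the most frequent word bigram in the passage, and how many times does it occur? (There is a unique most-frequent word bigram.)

Bigram frequencies (highest first):
  song song: 5
  heavy song: 4
  song tell: 3
  song heavy: 3
  fish song: 3
  tell heavy: 2
  … (18 more, each ≤ 2)

"song song", 5 times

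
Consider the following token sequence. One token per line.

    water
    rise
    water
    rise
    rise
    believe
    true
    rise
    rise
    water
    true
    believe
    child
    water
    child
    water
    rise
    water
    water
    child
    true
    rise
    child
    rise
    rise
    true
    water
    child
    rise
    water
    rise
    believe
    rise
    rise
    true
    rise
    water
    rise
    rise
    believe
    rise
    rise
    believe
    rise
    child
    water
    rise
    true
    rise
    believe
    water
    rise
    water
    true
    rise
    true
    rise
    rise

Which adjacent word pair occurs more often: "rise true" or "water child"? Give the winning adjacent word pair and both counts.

"rise true" (4 vs 3)

"rise true": 4 occurrences
"water child": 3 occurrences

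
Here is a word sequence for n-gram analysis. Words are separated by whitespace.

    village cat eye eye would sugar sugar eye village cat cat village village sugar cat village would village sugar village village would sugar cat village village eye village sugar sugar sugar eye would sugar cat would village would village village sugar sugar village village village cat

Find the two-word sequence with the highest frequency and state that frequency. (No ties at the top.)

Bigram frequencies (highest first):
  village village: 6
  sugar sugar: 4
  village sugar: 4
  village cat: 3
  would sugar: 3
  cat village: 3
  … (12 more, each ≤ 3)

"village village", 6 times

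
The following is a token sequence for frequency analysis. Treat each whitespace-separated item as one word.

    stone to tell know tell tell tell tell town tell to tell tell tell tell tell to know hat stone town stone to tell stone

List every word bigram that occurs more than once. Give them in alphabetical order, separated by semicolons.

Bigram counts meeting the condition (more than once):
  stone to: 2
  tell tell: 7
  tell to: 2
  to tell: 3

stone to; tell tell; tell to; to tell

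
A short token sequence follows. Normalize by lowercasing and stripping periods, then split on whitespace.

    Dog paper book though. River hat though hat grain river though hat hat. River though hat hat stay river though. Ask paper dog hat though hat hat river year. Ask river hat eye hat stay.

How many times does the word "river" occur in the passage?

6

Scanning the 35 tokens for "river":
  position 5: river
  position 10: river
  position 14: river
  position 19: river
  position 28: river
  position 31: river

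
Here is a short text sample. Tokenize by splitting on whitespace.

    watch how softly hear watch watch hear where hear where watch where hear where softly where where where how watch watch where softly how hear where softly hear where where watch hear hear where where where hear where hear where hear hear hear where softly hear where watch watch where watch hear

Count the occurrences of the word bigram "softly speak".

Scanning the 51 overlapping bigram windows for "softly speak":
  (none found)

0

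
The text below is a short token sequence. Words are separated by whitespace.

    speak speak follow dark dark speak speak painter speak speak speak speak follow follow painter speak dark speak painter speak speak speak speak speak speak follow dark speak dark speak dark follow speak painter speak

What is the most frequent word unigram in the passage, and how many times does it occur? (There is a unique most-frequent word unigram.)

"speak", 20 times

Unigram frequencies (highest first):
  speak: 20
  dark: 6
  follow: 5
  painter: 4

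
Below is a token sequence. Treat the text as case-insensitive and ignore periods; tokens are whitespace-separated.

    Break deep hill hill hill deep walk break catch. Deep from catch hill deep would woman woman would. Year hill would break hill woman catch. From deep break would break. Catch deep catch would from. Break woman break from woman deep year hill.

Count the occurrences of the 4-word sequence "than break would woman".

Scanning the 40 overlapping 4-gram windows for "than break would woman":
  (none found)

0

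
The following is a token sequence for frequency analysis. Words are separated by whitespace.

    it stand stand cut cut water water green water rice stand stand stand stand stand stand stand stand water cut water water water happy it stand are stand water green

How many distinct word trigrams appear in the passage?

30 tokens → 28 trigram windows in total.
Repeated trigrams (each contributes count−1 duplicates):
  stand stand stand: 6
  cut water water: 2
6 duplicate windows → 28 − 6 = 22 distinct.

22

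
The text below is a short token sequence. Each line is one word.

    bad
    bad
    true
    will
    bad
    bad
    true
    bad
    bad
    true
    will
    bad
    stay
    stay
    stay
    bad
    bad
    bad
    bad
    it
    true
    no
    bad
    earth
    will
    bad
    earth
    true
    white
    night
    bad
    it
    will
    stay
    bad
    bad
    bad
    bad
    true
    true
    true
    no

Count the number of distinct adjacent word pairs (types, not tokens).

21

42 tokens → 41 bigram windows in total.
Repeated bigrams (each contributes count−1 duplicates):
  bad bad: 9
  bad true: 4
  will bad: 3
  bad earth: 2
  bad it: 2
  stay bad: 2
  stay stay: 2
  true no: 2
  … (2 more repeated)
20 duplicate windows → 41 − 20 = 21 distinct.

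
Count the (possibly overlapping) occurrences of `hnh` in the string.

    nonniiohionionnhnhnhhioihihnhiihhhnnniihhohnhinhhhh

4

Sliding a length-3 window over the 51 characters (49 positions):
  position 16–18: hnh
  position 18–20: hnh
  position 27–29: hnh
  position 43–45: hnh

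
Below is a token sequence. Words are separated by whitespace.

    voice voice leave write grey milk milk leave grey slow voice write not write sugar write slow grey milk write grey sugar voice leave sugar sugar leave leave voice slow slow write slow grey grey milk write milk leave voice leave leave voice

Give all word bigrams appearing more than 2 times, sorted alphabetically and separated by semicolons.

Bigram counts meeting the condition (more than 2 times):
  grey milk: 3
  leave voice: 3
  voice leave: 3

grey milk; leave voice; voice leave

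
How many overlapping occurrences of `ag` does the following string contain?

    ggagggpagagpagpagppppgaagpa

6

Sliding a length-2 window over the 27 characters (26 positions):
  position 3–4: ag
  position 8–9: ag
  position 10–11: ag
  position 13–14: ag
  position 16–17: ag
  position 24–25: ag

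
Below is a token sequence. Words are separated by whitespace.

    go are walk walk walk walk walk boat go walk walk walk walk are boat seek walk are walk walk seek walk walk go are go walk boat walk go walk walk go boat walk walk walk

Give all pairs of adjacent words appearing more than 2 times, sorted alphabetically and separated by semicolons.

Bigram counts meeting the condition (more than 2 times):
  go walk: 3
  walk go: 3
  walk walk: 12

go walk; walk go; walk walk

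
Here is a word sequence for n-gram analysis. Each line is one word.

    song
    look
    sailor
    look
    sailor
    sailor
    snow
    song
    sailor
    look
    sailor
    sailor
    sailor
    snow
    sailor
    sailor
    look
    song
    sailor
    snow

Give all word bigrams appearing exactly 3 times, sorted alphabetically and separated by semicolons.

Bigram counts meeting the condition (exactly 3 times):
  look sailor: 3
  sailor look: 3
  sailor snow: 3

look sailor; sailor look; sailor snow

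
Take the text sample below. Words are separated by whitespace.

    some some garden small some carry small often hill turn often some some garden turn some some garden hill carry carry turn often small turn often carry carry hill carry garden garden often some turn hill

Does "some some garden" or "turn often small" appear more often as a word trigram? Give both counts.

"some some garden" (3 vs 1)

"some some garden": 3 occurrences
"turn often small": 1 occurrence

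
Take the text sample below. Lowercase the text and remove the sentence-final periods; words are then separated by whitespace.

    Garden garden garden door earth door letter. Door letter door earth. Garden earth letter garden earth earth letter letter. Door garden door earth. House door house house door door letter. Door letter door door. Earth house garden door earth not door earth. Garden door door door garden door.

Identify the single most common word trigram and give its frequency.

Trigram frequencies (highest first):
  door letter door: 4
  garden door earth: 3
  letter door letter: 2
  door earth garden: 2
  door garden door: 2
  door earth house: 2
  … (31 more, each ≤ 1)

"door letter door", 4 times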